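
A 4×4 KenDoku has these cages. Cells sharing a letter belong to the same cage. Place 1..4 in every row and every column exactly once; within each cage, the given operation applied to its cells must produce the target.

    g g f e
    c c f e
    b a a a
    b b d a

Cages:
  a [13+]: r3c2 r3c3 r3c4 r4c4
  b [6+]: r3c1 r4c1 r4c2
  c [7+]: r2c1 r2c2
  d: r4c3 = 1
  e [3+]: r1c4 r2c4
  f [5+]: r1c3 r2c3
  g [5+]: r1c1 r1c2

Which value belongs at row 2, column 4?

Cage d is given; hence r4c3 = 1.
Cage a has sum 13, so r4c4 = 4.
The 3 cells of cage b must have sum 6, which forces r3c1 = 1.
The only place for 4 in row 1 is r1c1.
Cage g's pair has sum 5, which forces r1c2 = 1.
Row 1 already has 1, leaving r1c4 = 2.
Column 1 now contains 4, so r2c1 = 3.
Cage c's pair has sum 7, so r2c2 = 4.
Row 2 now contains 3, which forces r2c3 = 2.
2 is placed in column 4, which forces r2c4 = 1.
2 is placed in column 4, which forces r3c4 = 3.
Column 1 already has 3, which forces r4c1 = 2.
Row 4 already has 2, which forces r4c2 = 3.
Row 1 already has 2; hence r1c3 = 3.
3 is placed in row 3, which forces r3c2 = 2.
3 is placed in row 3, leaving r3c3 = 4.
Filled in: 4 1 3 2 / 3 4 2 1 / 1 2 4 3 / 2 3 1 4.

1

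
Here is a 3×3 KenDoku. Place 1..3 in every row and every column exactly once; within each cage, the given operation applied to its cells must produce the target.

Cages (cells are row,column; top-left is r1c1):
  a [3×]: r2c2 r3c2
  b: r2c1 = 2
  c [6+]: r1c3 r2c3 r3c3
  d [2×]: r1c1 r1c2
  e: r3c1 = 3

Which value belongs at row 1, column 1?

1

Cage b is given; hence r2c1 = 2.
Cage e is given, so r3c1 = 3.
Row 3 now contains 3, leaving r3c2 = 1.
Row 3 already has 1, so r3c3 = 2.
2 is placed in column 1, which forces r1c1 = 1.
1 is placed in column 2; hence r1c2 = 2.
1 is placed in row 1; hence r1c3 = 3.
1 is placed in column 2, which forces r2c2 = 3.
3 is placed in column 3, leaving r2c3 = 1.
Filled in: 1 2 3 / 2 3 1 / 3 1 2.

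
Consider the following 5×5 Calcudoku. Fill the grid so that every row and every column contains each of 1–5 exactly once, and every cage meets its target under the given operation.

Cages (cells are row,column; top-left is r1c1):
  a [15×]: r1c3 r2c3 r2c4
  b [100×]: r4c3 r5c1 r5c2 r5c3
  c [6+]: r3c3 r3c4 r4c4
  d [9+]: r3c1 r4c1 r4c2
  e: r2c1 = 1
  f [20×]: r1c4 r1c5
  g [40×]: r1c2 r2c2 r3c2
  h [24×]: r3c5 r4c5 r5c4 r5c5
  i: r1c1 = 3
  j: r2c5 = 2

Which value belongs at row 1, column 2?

2

I is a freebie, so r1c1 = 3.
Cage e is a single given cell; hence r2c1 = 1.
Cage j is a single given cell; hence r2c5 = 2.
The 4 cells of cage b must have product 100, which forces r4c3 = 5.
Column 3 now contains 5; hence r1c3 = 1.
Column 3 now contains 5, so r2c3 = 3.
Cage a has product 15, which forces r2c4 = 5.
Column 3 now contains 3, leaving r3c3 = 2.
The 3 cells of cage d must have sum 9, so r4c2 = 3.
Column 3 already has 1; hence r5c3 = 4.
Cage h has product 24; hence r5c4 = 2.
The 3 cells of cage g must have product 40; hence r1c2 = 2.
5 is placed in column 4, leaving r1c4 = 4.
Cage f needs two cells with product 20, leaving r1c5 = 5.
Row 2 now contains 5, so r2c2 = 4.
Row 3 already has 2, so r3c1 = 4.
Cage g needs product 40, which forces r3c2 = 5.
The 3 cells of cage c must have sum 6, which forces r3c4 = 3.
3 is placed in row 3; hence r3c5 = 1.
Cage d has sum 9, so r4c1 = 2.
Column 4 now contains 2, so r4c4 = 1.
1 is placed in column 5; hence r4c5 = 4.
4 is placed in row 5, so r5c1 = 5.
The 4 cells of cage b must have product 100, which forces r5c2 = 1.
1 is placed in column 5, which forces r5c5 = 3.
Filled in: 3 2 1 4 5 / 1 4 3 5 2 / 4 5 2 3 1 / 2 3 5 1 4 / 5 1 4 2 3.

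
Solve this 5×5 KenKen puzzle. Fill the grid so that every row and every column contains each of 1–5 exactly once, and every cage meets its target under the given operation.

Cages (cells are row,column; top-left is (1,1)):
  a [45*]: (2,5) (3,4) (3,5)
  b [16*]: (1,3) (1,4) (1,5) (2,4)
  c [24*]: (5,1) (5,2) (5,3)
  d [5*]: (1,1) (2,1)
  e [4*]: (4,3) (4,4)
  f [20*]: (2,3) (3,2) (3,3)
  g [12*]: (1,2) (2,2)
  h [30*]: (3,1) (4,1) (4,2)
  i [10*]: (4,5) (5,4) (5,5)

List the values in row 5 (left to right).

4 2 3 5 1

Cage b has product 16; hence (2,4) = 2.
Cage a needs product 45; hence (2,5) = 3.
Cage a needs product 45, so (3,4) = 3.
Cage a needs product 45, leaving (3,5) = 5.
Cage g's pair has product 12, leaving (1,2) = 3.
3 is placed in row 2, which forces (2,2) = 4.
The 3 cells of cage f must have product 20, leaving (2,3) = 5.
Row 3 already has 5, so (3,1) = 2.
Column 2 now contains 4, so (3,2) = 1.
Row 3 already has 1; hence (3,3) = 4.
Column 2 already has 3; hence (4,2) = 5.
Column 3 already has 4, so (4,3) = 1.
Row 4 now contains 1, so (4,4) = 4.
Row 4 now contains 1, leaving (4,5) = 2.
Column 2 now contains 4, so (5,2) = 2.
Row 5 already has 2, so (5,3) = 3.
Cage i has product 10, leaving (5,4) = 5.
Column 5 already has 2, which forces (5,5) = 1.
Cage d needs two cells with product 5, leaving (1,1) = 5.
Column 3 now contains 1; hence (1,3) = 2.
Column 4 already has 4; hence (1,4) = 1.
Column 5 already has 1; hence (1,5) = 4.
Row 2 already has 5, so (2,1) = 1.
5 is placed in row 4, leaving (4,1) = 3.
3 is placed in row 5; hence (5,1) = 4.
The full grid is 5 3 2 1 4 / 1 4 5 2 3 / 2 1 4 3 5 / 3 5 1 4 2 / 4 2 3 5 1.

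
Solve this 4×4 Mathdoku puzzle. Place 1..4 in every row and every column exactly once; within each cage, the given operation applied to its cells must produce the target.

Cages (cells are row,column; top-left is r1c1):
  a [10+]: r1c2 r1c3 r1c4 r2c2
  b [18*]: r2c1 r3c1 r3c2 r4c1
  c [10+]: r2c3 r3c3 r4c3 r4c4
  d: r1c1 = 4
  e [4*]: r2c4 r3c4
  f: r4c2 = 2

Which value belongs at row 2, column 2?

4

Cage d is given; hence r1c1 = 4.
The 4 cells of cage b must have product 18; hence r3c2 = 3.
F is a freebie, which forces r4c2 = 2.
2 is placed in column 2, so r1c2 = 1.
Cage a has sum 10, which forces r2c2 = 4.
Row 2 already has 4, so r2c4 = 1.
Column 4 now contains 1, leaving r3c4 = 4.
Column 4 now contains 4; hence r4c4 = 3.
The 4 cells of cage a must have sum 10, so r1c3 = 3.
Column 4 already has 3, so r1c4 = 2.
Cage b has product 18; hence r2c1 = 3.
The 4 cells of cage c must have sum 10, which forces r2c3 = 2.
The 4 cells of cage b must have product 18, so r3c1 = 2.
Cage c has sum 10, which forces r3c3 = 1.
3 is placed in row 4, leaving r4c1 = 1.
The 4 cells of cage c must have sum 10; hence r4c3 = 4.
Completed grid: 4 1 3 2 / 3 4 2 1 / 2 3 1 4 / 1 2 4 3.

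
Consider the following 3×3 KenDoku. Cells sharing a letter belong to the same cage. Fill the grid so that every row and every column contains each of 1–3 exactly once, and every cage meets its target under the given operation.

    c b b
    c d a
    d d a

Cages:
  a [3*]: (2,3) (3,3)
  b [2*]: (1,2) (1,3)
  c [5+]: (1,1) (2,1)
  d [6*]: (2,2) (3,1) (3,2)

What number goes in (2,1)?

The only place for 3 in row 1 is (1,1).
Column 1 already has 3; hence (2,1) = 2.
2 is placed in column 1, which forces (3,1) = 1.
Row 3 already has 1, which forces (3,3) = 3.
Cage d has product 6, so (2,2) = 3.
3 is placed in column 3, so (2,3) = 1.
Row 3 now contains 3; hence (3,2) = 2.
Column 2 already has 2, leaving (1,2) = 1.
Column 3 already has 1, leaving (1,3) = 2.
Completed grid: 3 1 2 / 2 3 1 / 1 2 3.

2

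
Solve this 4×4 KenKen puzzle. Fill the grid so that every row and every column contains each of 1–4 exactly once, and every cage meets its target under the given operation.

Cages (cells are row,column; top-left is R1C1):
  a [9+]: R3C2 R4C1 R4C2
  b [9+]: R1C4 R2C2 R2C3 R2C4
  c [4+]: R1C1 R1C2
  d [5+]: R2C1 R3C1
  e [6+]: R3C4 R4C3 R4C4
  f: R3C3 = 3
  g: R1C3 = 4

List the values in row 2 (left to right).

G is a freebie, which forces R1C3 = 4.
Cage f is a single given cell, which forces R3C3 = 3.
The only place for 2 in row 1 is R1C4.
Column 4 already has 2, which forces R3C4 = 1.
Column 4 now contains 1; hence R2C4 = 4.
Column 4 now contains 4, so R4C4 = 3.
Cage a has sum 9, leaving R3C2 = 4.
The 3 cells of cage a must have sum 9, which forces R4C1 = 4.
Cage a needs sum 9; hence R4C2 = 1.
Cage e has sum 6, leaving R4C3 = 2.
Cage c needs two cells with sum 4, which forces R1C1 = 1.
Column 2 already has 1; hence R1C2 = 3.
The two cells of cage d must have sum 5; hence R2C1 = 3.
Column 2 already has 1, which forces R2C2 = 2.
2 is placed in column 3, which forces R2C3 = 1.
Row 3 already has 4, so R3C1 = 2.
The full grid is 1 3 4 2 / 3 2 1 4 / 2 4 3 1 / 4 1 2 3.

3 2 1 4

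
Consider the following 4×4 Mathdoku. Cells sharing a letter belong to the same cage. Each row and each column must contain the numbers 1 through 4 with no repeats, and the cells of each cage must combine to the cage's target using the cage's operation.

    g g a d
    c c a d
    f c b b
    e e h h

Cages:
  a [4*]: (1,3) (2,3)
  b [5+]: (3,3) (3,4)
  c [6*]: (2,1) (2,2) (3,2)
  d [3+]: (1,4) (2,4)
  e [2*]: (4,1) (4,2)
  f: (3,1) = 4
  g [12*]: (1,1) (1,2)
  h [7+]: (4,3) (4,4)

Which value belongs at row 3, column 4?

3

F is a freebie, leaving (3,1) = 4.
Column 1 already has 4; hence (1,1) = 3.
The two cells of cage g must have product 12; hence (1,2) = 4.
Row 1 now contains 4, which forces (1,3) = 1.
1 is placed in row 1, leaving (1,4) = 2.
Column 3 already has 1, so (2,3) = 4.
Column 4 already has 2; hence (2,4) = 1.
Column 4 already has 2, which forces (3,4) = 3.
Column 3 already has 4, so (4,3) = 3.
Column 4 now contains 3, so (4,4) = 4.
1 is placed in row 2, so (2,1) = 2.
Cage c needs product 6, so (2,2) = 3.
Cage c needs product 6, leaving (3,2) = 1.
Row 3 already has 3, leaving (3,3) = 2.
Column 1 already has 2, leaving (4,1) = 1.
1 is placed in column 2, so (4,2) = 2.
Completed grid: 3 4 1 2 / 2 3 4 1 / 4 1 2 3 / 1 2 3 4.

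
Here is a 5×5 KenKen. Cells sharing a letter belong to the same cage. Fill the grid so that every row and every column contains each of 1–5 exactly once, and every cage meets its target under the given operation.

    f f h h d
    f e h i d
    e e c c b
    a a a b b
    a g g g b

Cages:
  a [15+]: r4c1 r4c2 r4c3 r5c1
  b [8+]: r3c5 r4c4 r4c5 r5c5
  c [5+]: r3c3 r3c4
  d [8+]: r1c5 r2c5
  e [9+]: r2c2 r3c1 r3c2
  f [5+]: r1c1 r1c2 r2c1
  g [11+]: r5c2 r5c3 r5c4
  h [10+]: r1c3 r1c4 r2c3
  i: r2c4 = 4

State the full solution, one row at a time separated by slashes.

1 2 4 5 3 / 2 3 1 4 5 / 5 1 2 3 4 / 4 5 3 1 2 / 3 4 5 2 1

Cage i is a single given cell, leaving r2c4 = 4.
In row 1, 4 can only go at r1c3, so r1c3 = 4.
Cage g has sum 11; hence r5c2 = 4.
Row 1 needs a 2, and only r1c2 is open for it.
The 3 cells of cage f must have sum 5; hence r1c1 = 1.
The 3 cells of cage f must have sum 5, leaving r2c1 = 2.
In row 3, 4 can only go at r3c5, so r3c5 = 4.
The 4 cells of cage b must have sum 8; hence r4c4 = 1.
The 4 cells of cage b must have sum 8, so r4c5 = 2.
Cage b has sum 8, so r5c5 = 1.
The 4 cells of cage a must have sum 15, leaving r4c1 = 4.
Cage a has sum 15; hence r5c1 = 3.
Column 1 now contains 3; hence r3c1 = 5.
The only place for 5 in row 2 is r2c5.
5 is placed in column 5; hence r1c5 = 3.
Row 1 now contains 3, leaving r1c4 = 5.
Cage h has sum 10, so r2c3 = 1.
Column 4 already has 5, so r5c4 = 2.
Row 2 now contains 1, so r2c2 = 3.
The 3 cells of cage e must have sum 9, leaving r3c2 = 1.
The two cells of cage c must have sum 5, which forces r3c3 = 2.
Column 4 already has 2, which forces r3c4 = 3.
3 is placed in column 2, so r4c2 = 5.
Row 4 now contains 5, leaving r4c3 = 3.
2 is placed in row 5; hence r5c3 = 5.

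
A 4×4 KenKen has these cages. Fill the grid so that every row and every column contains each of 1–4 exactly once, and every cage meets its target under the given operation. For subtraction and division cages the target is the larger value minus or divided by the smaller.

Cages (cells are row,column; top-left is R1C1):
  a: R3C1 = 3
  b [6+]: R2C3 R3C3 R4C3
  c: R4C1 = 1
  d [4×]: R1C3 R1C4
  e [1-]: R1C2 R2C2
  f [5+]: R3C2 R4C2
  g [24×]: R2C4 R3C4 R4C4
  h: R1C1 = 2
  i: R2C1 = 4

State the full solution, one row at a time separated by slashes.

2 3 4 1 / 4 2 1 3 / 3 1 2 4 / 1 4 3 2

H is a freebie, which forces R1C1 = 2.
Cage i is given, so R2C1 = 4.
Cage a is given, which forces R3C1 = 3.
C is a freebie; hence R4C1 = 1.
The only place for 3 in row 1 is R1C2.
3 is placed in column 2, which forces R2C2 = 2.
2 is placed in row 2, leaving R2C4 = 3.
Cage f needs two cells with sum 5; hence R3C2 = 1.
1 is placed in row 3, which forces R3C3 = 2.
2 is placed in row 3, which forces R3C4 = 4.
3 is placed in column 2; hence R4C2 = 4.
Column 3 now contains 2, leaving R4C3 = 3.
Column 4 now contains 4, so R4C4 = 2.
Cage d's pair has product 4, leaving R1C3 = 4.
Column 4 now contains 4; hence R1C4 = 1.
3 is placed in row 2, which forces R2C3 = 1.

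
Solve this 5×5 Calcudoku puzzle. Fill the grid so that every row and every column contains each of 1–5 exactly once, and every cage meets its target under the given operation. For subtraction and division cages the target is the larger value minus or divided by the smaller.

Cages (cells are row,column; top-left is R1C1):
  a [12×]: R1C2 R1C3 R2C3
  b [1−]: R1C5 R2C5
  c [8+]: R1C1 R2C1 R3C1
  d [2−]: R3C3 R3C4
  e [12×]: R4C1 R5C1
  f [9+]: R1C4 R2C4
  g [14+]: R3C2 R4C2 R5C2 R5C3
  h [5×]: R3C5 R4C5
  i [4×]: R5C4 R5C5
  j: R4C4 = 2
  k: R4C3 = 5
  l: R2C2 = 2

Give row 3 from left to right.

2 4 1 3 5

L is a freebie, which forces R2C2 = 2.
K is a freebie, so R4C3 = 5.
Cage j is a single given cell, leaving R4C4 = 2.
5 is placed in row 4, leaving R4C5 = 1.
1 is placed in column 5; hence R5C5 = 4.
Cage b's pair has difference 1, leaving R1C5 = 2.
The two cells of cage b must have difference 1; hence R2C5 = 3.
1 is placed in column 5, so R3C5 = 5.
The two cells of cage e must have product 12, so R4C1 = 4.
Row 4 already has 4, leaving R4C2 = 3.
Row 5 now contains 4, so R5C1 = 3.
Column 2 now contains 3, which forces R5C2 = 5.
Cage g needs sum 14, so R5C3 = 2.
Row 5 now contains 4, leaving R5C4 = 1.
Cage a has product 12; hence R1C3 = 3.
Cage c has sum 8; hence R3C1 = 2.
Column 2 now contains 3, which forces R3C2 = 4.
Cage d's pair has difference 2, which forces R3C3 = 1.
Cage d's pair has difference 2, leaving R3C4 = 3.
Column 2 now contains 4, so R1C2 = 1.
1 is placed in column 3, so R2C3 = 4.
Row 2 now contains 4, so R2C4 = 5.
1 is placed in row 1; hence R1C1 = 5.
Column 4 already has 5, so R1C4 = 4.
5 is placed in row 2; hence R2C1 = 1.
Filled in: 5 1 3 4 2 / 1 2 4 5 3 / 2 4 1 3 5 / 4 3 5 2 1 / 3 5 2 1 4.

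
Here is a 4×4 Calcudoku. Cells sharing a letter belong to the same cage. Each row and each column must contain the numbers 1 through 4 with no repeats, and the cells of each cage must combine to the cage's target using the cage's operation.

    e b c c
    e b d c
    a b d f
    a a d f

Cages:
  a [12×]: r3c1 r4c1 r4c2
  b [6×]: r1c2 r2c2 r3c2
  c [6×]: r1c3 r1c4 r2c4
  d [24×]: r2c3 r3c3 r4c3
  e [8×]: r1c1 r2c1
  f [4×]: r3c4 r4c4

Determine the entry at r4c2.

4

In row 1, 4 can only go at r1c1, so r1c1 = 4.
Column 1 now contains 4, so r2c1 = 2.
The 3 cells of cage a must have product 12; hence r4c2 = 4.
4 is placed in row 4, leaving r4c4 = 1.
Cage c has product 6, so r1c3 = 1.
The 3 cells of cage c must have product 6, which forces r1c4 = 2.
1 is placed in column 4, so r2c4 = 3.
Cage a has product 12, so r3c1 = 1.
1 is placed in column 4, which forces r3c4 = 4.
1 is placed in row 4, so r4c1 = 3.
Row 4 already has 3, leaving r4c3 = 2.
Row 1 now contains 2; hence r1c2 = 3.
Row 2 already has 3; hence r2c2 = 1.
Row 2 already has 3; hence r2c3 = 4.
Cage b has product 6, so r3c2 = 2.
2 is placed in column 3, which forces r3c3 = 3.
The full grid is 4 3 1 2 / 2 1 4 3 / 1 2 3 4 / 3 4 2 1.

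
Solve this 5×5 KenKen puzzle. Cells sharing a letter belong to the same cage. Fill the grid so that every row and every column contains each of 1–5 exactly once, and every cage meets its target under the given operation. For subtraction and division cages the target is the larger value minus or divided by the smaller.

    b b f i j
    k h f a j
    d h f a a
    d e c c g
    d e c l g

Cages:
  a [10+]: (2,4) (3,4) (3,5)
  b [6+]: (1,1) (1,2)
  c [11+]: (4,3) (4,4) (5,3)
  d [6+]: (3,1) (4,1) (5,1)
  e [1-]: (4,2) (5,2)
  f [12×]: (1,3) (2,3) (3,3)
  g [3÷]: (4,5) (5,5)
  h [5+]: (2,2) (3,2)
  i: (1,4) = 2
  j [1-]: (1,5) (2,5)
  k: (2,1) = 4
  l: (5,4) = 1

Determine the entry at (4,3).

2

Cage i is given, leaving (1,4) = 2.
Cage k is given, which forces (2,1) = 4.
Cage l is a single given cell, so (5,4) = 1.
Row 5 already has 1, leaving (5,5) = 3.
Column 5 now contains 3, leaving (4,5) = 1.
3 is placed in row 5, which forces (5,1) = 2.
Column 5 now contains 1; hence (1,5) = 4.
The two cells of cage j must have difference 1, so (2,5) = 5.
The 3 cells of cage d must have sum 6, leaving (3,1) = 1.
Column 5 now contains 1, so (3,5) = 2.
1 is placed in row 4, so (4,1) = 3.
3 is placed in row 4, so (4,3) = 2.
1 is placed in column 1, leaving (1,1) = 5.
Cage b needs two cells with sum 6, which forces (1,2) = 1.
Row 1 already has 1, which forces (1,3) = 3.
Column 2 now contains 1, leaving (2,2) = 2.
3 is placed in column 3, so (2,3) = 1.
5 is placed in row 2; hence (2,4) = 3.
Cage f has product 12, leaving (3,3) = 4.
Cage a needs sum 10, so (3,4) = 5.
5 is placed in column 4, which forces (4,4) = 4.
Column 3 already has 4, leaving (5,3) = 5.
4 is placed in row 3; hence (3,2) = 3.
Row 4 already has 4, leaving (4,2) = 5.
Row 5 already has 5; hence (5,2) = 4.
Completed grid: 5 1 3 2 4 / 4 2 1 3 5 / 1 3 4 5 2 / 3 5 2 4 1 / 2 4 5 1 3.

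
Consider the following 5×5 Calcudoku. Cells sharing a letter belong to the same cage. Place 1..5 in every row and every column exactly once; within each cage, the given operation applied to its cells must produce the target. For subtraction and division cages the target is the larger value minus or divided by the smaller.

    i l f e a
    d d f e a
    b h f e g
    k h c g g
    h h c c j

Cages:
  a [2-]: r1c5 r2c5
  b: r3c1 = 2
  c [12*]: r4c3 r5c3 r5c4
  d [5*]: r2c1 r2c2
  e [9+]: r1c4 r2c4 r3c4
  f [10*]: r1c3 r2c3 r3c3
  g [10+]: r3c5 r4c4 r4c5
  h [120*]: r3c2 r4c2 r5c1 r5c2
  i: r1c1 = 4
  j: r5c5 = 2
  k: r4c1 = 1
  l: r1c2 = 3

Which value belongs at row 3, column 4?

Cage i is given, which forces r1c1 = 4.
Cage l is given, so r1c2 = 3.
B is a freebie, which forces r3c1 = 2.
K is a freebie; hence r4c1 = 1.
J is a freebie, leaving r5c5 = 2.
Column 1 already has 1, which forces r2c1 = 5.
Cage d's pair has product 5, which forces r2c2 = 1.
Row 2 now contains 1; hence r2c3 = 2.
The two cells of cage a must have difference 2, which forces r2c5 = 3.
Cage h needs product 120; hence r4c2 = 2.
Cage h needs product 120; hence r5c1 = 3.
Cage e needs sum 9, leaving r1c4 = 2.
3 is placed in row 2; hence r2c4 = 4.
Cage e has sum 9, which forces r3c4 = 3.
Cage g needs sum 10, which forces r3c5 = 1.
Cage c has product 12, leaving r4c3 = 3.
Column 4 already has 4, which forces r4c4 = 5.
5 is placed in row 4, leaving r4c5 = 4.
Column 4 already has 4, so r5c4 = 1.
Cage f needs product 10, leaving r1c3 = 1.
Column 5 now contains 1, which forces r1c5 = 5.
Row 3 already has 1, which forces r3c3 = 5.
Row 5 already has 1; hence r5c3 = 4.
Row 3 now contains 5, so r3c2 = 4.
4 is placed in row 5; hence r5c2 = 5.
Filled in: 4 3 1 2 5 / 5 1 2 4 3 / 2 4 5 3 1 / 1 2 3 5 4 / 3 5 4 1 2.

3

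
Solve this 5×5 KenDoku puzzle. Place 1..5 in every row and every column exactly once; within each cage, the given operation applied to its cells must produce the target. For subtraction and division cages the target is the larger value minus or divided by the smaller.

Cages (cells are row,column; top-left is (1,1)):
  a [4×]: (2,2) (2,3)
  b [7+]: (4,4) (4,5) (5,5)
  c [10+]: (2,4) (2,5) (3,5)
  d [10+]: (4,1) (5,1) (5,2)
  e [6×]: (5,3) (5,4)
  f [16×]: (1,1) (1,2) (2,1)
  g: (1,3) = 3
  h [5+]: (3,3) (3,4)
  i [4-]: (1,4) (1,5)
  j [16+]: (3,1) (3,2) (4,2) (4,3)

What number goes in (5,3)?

Cage g is a single given cell, which forces (1,3) = 3.
Column 3 already has 3, leaving (5,3) = 2.
Row 5 already has 2, so (5,4) = 3.
The only place for 2 in row 1 is (1,2).
Cage f has product 16; hence (1,1) = 4.
The 3 cells of cage f must have product 16, which forces (2,1) = 2.
Cage d has sum 10, leaving (5,2) = 4.
Row 5 already has 4, which forces (5,5) = 1.
Cage i's pair has difference 4, which forces (1,4) = 1.
1 is placed in column 5, which forces (1,5) = 5.
4 is placed in column 2, leaving (2,2) = 1.
Cage a's pair has product 4; hence (2,3) = 4.
Column 4 already has 1, leaving (2,4) = 5.
Row 2 already has 4, leaving (2,5) = 3.
Cage j needs sum 16; hence (3,1) = 3.
4 is placed in column 2, leaving (3,2) = 5.
4 is placed in column 3, so (3,3) = 1.
Column 4 already has 1, so (3,4) = 4.
Row 3 already has 4, so (3,5) = 2.
Cage d needs sum 10, which forces (4,1) = 1.
The 4 cells of cage j must have sum 16, leaving (4,2) = 3.
The 4 cells of cage j must have sum 16, so (4,3) = 5.
4 is placed in column 4, which forces (4,4) = 2.
2 is placed in column 5, which forces (4,5) = 4.
Row 5 already has 1, which forces (5,1) = 5.
Completed grid: 4 2 3 1 5 / 2 1 4 5 3 / 3 5 1 4 2 / 1 3 5 2 4 / 5 4 2 3 1.

2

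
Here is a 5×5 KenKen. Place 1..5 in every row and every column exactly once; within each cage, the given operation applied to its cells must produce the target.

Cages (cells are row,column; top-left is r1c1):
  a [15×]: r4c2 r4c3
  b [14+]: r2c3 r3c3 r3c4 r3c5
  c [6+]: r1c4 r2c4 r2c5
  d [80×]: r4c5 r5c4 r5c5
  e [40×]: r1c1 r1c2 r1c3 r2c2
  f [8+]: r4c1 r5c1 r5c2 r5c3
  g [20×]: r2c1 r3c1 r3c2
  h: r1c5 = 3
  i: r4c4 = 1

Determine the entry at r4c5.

4

Cage h is a single given cell, which forces r1c5 = 3.
I is a freebie, which forces r4c4 = 1.
The 3 cells of cage d must have product 80, so r4c5 = 4.
The 3 cells of cage d must have product 80, which forces r5c4 = 4.
Cage d has product 80, which forces r5c5 = 5.
Column 4 already has 1, which forces r1c4 = 2.
Cage c needs sum 6, so r2c4 = 3.
Cage c needs sum 6, so r2c5 = 1.
Column 4 now contains 3; hence r3c4 = 5.
1 is placed in column 5, so r3c5 = 2.
1 is placed in row 4; hence r4c1 = 2.
Cage g needs product 20; hence r2c1 = 5.
Cage e needs product 40, leaving r2c2 = 2.
The 4 cells of cage b must have sum 14, so r2c3 = 4.
The 4 cells of cage b must have sum 14, which forces r3c3 = 3.
Column 3 already has 3, so r4c3 = 5.
The 4 cells of cage e must have product 40; hence r1c1 = 4.
Cage e has product 40, leaving r1c2 = 5.
Column 3 already has 5, which forces r1c3 = 1.
Column 1 now contains 4, leaving r3c1 = 1.
Row 3 now contains 1; hence r3c2 = 4.
Row 4 now contains 5, leaving r4c2 = 3.
Column 1 already has 1, which forces r5c1 = 3.
Column 2 already has 3, which forces r5c2 = 1.
Cage f has sum 8; hence r5c3 = 2.
Filled in: 4 5 1 2 3 / 5 2 4 3 1 / 1 4 3 5 2 / 2 3 5 1 4 / 3 1 2 4 5.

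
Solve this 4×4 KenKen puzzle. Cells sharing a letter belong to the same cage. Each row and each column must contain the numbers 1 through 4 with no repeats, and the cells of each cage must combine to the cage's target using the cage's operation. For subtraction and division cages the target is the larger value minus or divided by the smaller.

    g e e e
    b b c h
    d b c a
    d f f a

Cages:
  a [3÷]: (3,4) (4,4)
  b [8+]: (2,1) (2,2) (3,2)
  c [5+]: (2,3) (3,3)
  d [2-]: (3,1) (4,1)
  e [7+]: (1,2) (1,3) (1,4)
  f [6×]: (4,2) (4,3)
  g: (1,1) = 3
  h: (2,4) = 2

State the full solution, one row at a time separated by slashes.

Cage g is a single given cell, leaving (1,1) = 3.
H is a freebie, which forces (2,4) = 2.
In row 4, 1 can only go at (4,4), so (4,4) = 1.
Column 4 already has 1; hence (1,4) = 4.
Column 4 already has 1, which forces (3,4) = 3.
Cage b has sum 8, so (2,2) = 3.
3 is placed in column 2, leaving (4,2) = 2.
Row 4 already has 2, which forces (4,3) = 3.
Column 2 already has 2, so (1,2) = 1.
Cage e has sum 7; hence (1,3) = 2.
The two cells of cage d must have difference 2, leaving (3,1) = 2.
Column 2 now contains 1, so (3,2) = 4.
Row 3 already has 4, so (3,3) = 1.
Row 4 already has 2, so (4,1) = 4.
4 is placed in column 1, which forces (2,1) = 1.
1 is placed in column 3; hence (2,3) = 4.

3 1 2 4 / 1 3 4 2 / 2 4 1 3 / 4 2 3 1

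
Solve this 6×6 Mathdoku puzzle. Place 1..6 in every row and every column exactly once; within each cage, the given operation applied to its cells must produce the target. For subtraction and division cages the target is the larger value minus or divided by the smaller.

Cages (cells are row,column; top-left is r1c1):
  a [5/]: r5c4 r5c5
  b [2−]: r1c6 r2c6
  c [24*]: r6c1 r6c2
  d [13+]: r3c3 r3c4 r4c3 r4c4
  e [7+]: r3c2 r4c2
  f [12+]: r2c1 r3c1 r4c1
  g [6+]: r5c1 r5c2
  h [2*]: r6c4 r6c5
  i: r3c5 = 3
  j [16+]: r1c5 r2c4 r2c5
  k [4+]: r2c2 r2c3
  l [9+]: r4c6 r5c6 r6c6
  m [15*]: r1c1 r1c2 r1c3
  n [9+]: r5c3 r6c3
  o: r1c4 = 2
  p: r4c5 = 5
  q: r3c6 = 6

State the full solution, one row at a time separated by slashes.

Cage o is given, leaving r1c4 = 2.
I is a freebie, which forces r3c5 = 3.
Cage q is a single given cell, which forces r3c6 = 6.
Cage p is given, so r4c5 = 5.
Column 5 now contains 5; hence r5c5 = 1.
2 is placed in column 4, leaving r6c4 = 1.
1 is placed in column 5, so r6c5 = 2.
Column 5 now contains 5, leaving r1c5 = 6.
Cage j needs sum 16, leaving r2c4 = 6.
The 3 cells of cage j must have sum 16, which forces r2c5 = 4.
Row 5 already has 1, leaving r5c4 = 5.
Column 4 already has 5, which forces r3c4 = 4.
The 4 cells of cage d must have sum 13, so r4c4 = 3.
In row 1, 4 can only go at r1c6, so r1c6 = 4.
Cage b needs two cells with difference 2; hence r2c6 = 2.
Cage l needs sum 9, so r4c6 = 1.
Cage l needs sum 9; hence r5c6 = 3.
The 3 cells of cage l must have sum 9, which forces r6c6 = 5.
Cage d has sum 13, leaving r3c3 = 2.
Row 4 already has 1, so r4c3 = 4.
The two cells of cage n must have sum 9, leaving r5c3 = 6.
Cage n's pair has sum 9, which forces r6c3 = 3.
The two cells of cage k must have sum 4; hence r2c2 = 3.
3 is placed in column 3, leaving r2c3 = 1.
4 is placed in row 4, leaving r4c1 = 6.
Row 4 already has 6, so r4c2 = 2.
Column 2 now contains 2, so r5c2 = 4.
Column 1 already has 6, so r6c1 = 4.
4 is placed in column 2; hence r6c2 = 6.
Cage m has product 15, so r1c1 = 3.
Cage m needs product 15, which forces r1c2 = 1.
Column 3 now contains 1, leaving r1c3 = 5.
1 is placed in row 2, so r2c1 = 5.
Cage f needs sum 12, leaving r3c1 = 1.
Cage e's pair has sum 7, so r3c2 = 5.
Row 5 now contains 4, leaving r5c1 = 2.

3 1 5 2 6 4 / 5 3 1 6 4 2 / 1 5 2 4 3 6 / 6 2 4 3 5 1 / 2 4 6 5 1 3 / 4 6 3 1 2 5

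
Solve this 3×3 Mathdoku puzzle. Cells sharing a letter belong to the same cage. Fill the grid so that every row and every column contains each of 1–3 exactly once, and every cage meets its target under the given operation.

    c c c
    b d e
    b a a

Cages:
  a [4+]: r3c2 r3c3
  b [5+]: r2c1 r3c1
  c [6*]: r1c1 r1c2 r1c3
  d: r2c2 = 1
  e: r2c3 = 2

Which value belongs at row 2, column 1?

D is a freebie; hence r2c2 = 1.
Cage e is given, leaving r2c3 = 2.
1 is placed in column 2, leaving r3c2 = 3.
Row 3 already has 3, so r3c3 = 1.
The 3 cells of cage c must have product 6, so r1c1 = 1.
Column 2 now contains 3, which forces r1c2 = 2.
Column 3 now contains 1, so r1c3 = 3.
Row 2 now contains 2, which forces r2c1 = 3.
Row 3 already has 3, leaving r3c1 = 2.
Filled in: 1 2 3 / 3 1 2 / 2 3 1.

3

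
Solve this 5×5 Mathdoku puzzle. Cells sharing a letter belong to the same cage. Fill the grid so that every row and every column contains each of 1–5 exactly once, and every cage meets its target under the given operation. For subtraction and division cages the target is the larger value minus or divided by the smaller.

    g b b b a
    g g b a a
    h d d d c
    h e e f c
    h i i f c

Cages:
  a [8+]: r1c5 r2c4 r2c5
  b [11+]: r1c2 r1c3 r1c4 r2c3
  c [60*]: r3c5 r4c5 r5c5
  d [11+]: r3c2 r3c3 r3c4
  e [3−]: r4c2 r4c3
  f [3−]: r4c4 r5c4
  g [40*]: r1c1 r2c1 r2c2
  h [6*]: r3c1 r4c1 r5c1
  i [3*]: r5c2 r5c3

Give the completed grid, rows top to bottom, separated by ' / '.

5 1 4 3 2 / 4 2 3 5 1 / 1 4 5 2 3 / 3 5 2 1 4 / 2 3 1 4 5

The only place for 1 in row 3 is r3c1.
In row 3, 3 can only go at r3c5, so r3c5 = 3.
In row 4, 3 can only go at r4c1, so r4c1 = 3.
3 is placed in column 1, so r5c1 = 2.
Cage g needs product 40, so r2c2 = 2.
In column 5, 2 can only go at r1c5, so r1c5 = 2.
The only place for 3 in row 2 is r2c3.
Cage i needs two cells with product 3, leaving r5c2 = 3.
3 is placed in column 3, so r5c3 = 1.
Cage b needs sum 11, which forces r1c2 = 1.
Column 3 already has 1; hence r1c3 = 4.
Cage b needs sum 11, leaving r1c4 = 3.
Column 2 now contains 1, which forces r4c2 = 5.
Column 3 now contains 4, which forces r4c3 = 2.
2 is placed in row 4, leaving r4c4 = 1.
5 is placed in row 4, leaving r4c5 = 4.
Column 5 already has 4, so r5c5 = 5.
4 is placed in row 1; hence r1c1 = 5.
Cage g needs product 40; hence r2c1 = 4.
Column 4 now contains 1, which forces r2c4 = 5.
Column 5 now contains 5, so r2c5 = 1.
5 is placed in column 2, leaving r3c2 = 4.
Column 3 now contains 2, leaving r3c3 = 5.
Cage d needs sum 11, which forces r3c4 = 2.
Row 5 already has 5, leaving r5c4 = 4.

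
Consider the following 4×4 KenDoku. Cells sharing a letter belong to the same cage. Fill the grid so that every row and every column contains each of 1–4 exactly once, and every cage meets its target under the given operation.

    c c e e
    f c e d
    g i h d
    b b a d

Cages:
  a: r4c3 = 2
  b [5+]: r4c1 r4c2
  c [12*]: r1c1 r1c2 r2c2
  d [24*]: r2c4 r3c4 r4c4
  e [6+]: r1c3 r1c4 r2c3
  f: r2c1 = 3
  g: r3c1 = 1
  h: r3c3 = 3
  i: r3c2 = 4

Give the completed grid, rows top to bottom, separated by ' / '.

Cage f is given, leaving r2c1 = 3.
Cage g is a single given cell, leaving r3c1 = 1.
Cage i is a single given cell, leaving r3c2 = 4.
Cage h is given; hence r3c3 = 3.
Row 3 now contains 3; hence r3c4 = 2.
Cage a is a single given cell; hence r4c3 = 2.
Cage c has product 12, leaving r1c2 = 3.
The 3 cells of cage e must have sum 6; hence r1c3 = 4.
Cage e has sum 6, leaving r1c4 = 1.
2 is placed in column 3, leaving r2c3 = 1.
Column 4 already has 2, leaving r2c4 = 4.
Row 4 now contains 2, leaving r4c1 = 4.
The two cells of cage b must have sum 5, so r4c2 = 1.
Cage d needs product 24, which forces r4c4 = 3.
4 is placed in row 1, leaving r1c1 = 2.
Row 2 already has 1, so r2c2 = 2.

2 3 4 1 / 3 2 1 4 / 1 4 3 2 / 4 1 2 3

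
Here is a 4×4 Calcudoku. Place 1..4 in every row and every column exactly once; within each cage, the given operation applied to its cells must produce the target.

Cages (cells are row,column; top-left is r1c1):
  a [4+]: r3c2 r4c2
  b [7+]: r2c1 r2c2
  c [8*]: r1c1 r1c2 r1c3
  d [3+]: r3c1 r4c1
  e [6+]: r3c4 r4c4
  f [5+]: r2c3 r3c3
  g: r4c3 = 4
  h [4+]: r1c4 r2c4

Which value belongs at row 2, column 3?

2

G is a freebie, so r4c3 = 4.
4 is placed in row 4; hence r4c4 = 2.
Cage d's pair has sum 3, so r3c1 = 2.
Row 3 now contains 2, so r3c3 = 3.
Column 4 already has 2; hence r3c4 = 4.
Row 4 now contains 2; hence r4c1 = 1.
Row 4 already has 1, which forces r4c2 = 3.
1 is placed in column 1, which forces r1c1 = 4.
The two cells of cage b must have sum 7; hence r2c1 = 3.
Column 2 now contains 3, so r2c2 = 4.
Column 3 now contains 3, so r2c3 = 2.
Row 2 now contains 3, so r2c4 = 1.
Row 3 already has 3, leaving r3c2 = 1.
Column 2 now contains 1; hence r1c2 = 2.
Column 3 now contains 2, so r1c3 = 1.
Column 4 already has 1, so r1c4 = 3.
Completed grid: 4 2 1 3 / 3 4 2 1 / 2 1 3 4 / 1 3 4 2.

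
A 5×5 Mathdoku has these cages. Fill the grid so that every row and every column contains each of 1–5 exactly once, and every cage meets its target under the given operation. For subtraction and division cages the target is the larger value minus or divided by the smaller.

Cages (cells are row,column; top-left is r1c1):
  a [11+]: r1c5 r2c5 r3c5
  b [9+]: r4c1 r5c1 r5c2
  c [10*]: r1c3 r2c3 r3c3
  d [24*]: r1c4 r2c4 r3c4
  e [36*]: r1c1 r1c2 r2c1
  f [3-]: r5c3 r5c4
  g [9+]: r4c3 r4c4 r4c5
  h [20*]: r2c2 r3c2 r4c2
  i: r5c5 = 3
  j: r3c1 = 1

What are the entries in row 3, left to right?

The 3 cells of cage e must have product 36, which forces r1c1 = 4.
Cage e has product 36, which forces r1c2 = 3.
3 is placed in row 1; hence r1c4 = 2.
2 is placed in row 1, so r1c5 = 5.
Cage e needs product 36; hence r2c1 = 3.
3 is placed in row 2, which forces r2c4 = 4.
Row 2 already has 4, leaving r2c5 = 2.
J is a freebie, leaving r3c1 = 1.
4 is placed in column 4, so r3c4 = 3.
Column 5 already has 2, leaving r3c5 = 4.
Cage i is given, leaving r5c5 = 3.
5 is placed in row 1, which forces r1c3 = 1.
Cage h needs product 20; hence r2c2 = 1.
Cage c has product 10, leaving r2c3 = 5.
4 is placed in row 3, which forces r3c2 = 5.
Cage c has product 10, leaving r3c3 = 2.
Cage b has sum 9, leaving r4c1 = 2.
Cage h has product 20, so r4c2 = 4.
The 3 cells of cage g must have sum 9, leaving r4c3 = 3.
Cage g has sum 9; hence r4c4 = 5.
Column 5 now contains 3, which forces r4c5 = 1.
Cage b has sum 9; hence r5c1 = 5.
The 3 cells of cage b must have sum 9, which forces r5c2 = 2.
2 is placed in column 3, which forces r5c3 = 4.
Column 4 already has 5; hence r5c4 = 1.
The full grid is 4 3 1 2 5 / 3 1 5 4 2 / 1 5 2 3 4 / 2 4 3 5 1 / 5 2 4 1 3.

1 5 2 3 4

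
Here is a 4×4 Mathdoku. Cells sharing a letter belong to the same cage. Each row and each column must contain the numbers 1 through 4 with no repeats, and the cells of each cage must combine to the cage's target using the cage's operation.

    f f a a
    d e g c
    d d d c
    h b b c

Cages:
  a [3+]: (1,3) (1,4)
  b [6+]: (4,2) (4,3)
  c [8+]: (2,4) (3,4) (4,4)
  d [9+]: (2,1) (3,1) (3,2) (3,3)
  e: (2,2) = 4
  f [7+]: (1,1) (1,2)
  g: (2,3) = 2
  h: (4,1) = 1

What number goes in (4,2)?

2

E is a freebie, leaving (2,2) = 4.
Cage g is a single given cell, leaving (2,3) = 2.
H is a freebie, leaving (4,1) = 1.
Column 2 now contains 4; hence (4,2) = 2.
Column 3 already has 2, leaving (4,3) = 4.
Row 4 already has 4, so (4,4) = 3.
The two cells of cage f must have sum 7, which forces (1,1) = 4.
Column 2 now contains 4, leaving (1,2) = 3.
Column 3 already has 2; hence (1,3) = 1.
Cage a needs two cells with sum 3, so (1,4) = 2.
1 is placed in column 1, which forces (2,1) = 3.
Column 4 now contains 3, which forces (2,4) = 1.
Cage d needs sum 9, leaving (3,1) = 2.
Column 2 now contains 3, so (3,2) = 1.
1 is placed in column 3, so (3,3) = 3.
Cage c has sum 8; hence (3,4) = 4.
The full grid is 4 3 1 2 / 3 4 2 1 / 2 1 3 4 / 1 2 4 3.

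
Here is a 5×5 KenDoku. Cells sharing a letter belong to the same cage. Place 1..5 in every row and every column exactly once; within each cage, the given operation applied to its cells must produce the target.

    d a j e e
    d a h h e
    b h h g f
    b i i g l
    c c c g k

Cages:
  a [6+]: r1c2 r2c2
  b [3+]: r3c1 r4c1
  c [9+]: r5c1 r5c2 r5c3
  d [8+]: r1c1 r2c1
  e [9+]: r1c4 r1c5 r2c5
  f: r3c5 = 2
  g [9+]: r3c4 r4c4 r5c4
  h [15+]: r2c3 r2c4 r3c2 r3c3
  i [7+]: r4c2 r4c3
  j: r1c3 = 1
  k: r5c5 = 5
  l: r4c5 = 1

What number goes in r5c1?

4

Cage j is a single given cell, so r1c3 = 1.
Cage f is given, leaving r3c5 = 2.
Cage l is a single given cell, leaving r4c5 = 1.
K is a freebie, so r5c5 = 5.
The 3 cells of cage e must have sum 9, so r1c4 = 2.
2 is placed in row 3, which forces r3c1 = 1.
1 is placed in row 4, leaving r4c1 = 2.
Cage g has sum 9; hence r5c4 = 1.
The only place for 1 in row 2 is r2c2.
The two cells of cage a must have sum 6, leaving r1c2 = 5.
5 is placed in row 1, leaving r1c1 = 3.
Row 1 already has 3, so r1c5 = 4.
Cage d's pair has sum 8, leaving r2c1 = 5.
4 is placed in column 5, leaving r2c5 = 3.
3 is placed in column 1, leaving r5c1 = 4.
Cage h has sum 15; hence r2c3 = 2.
Row 2 now contains 3; hence r2c4 = 4.
Cage h needs sum 15, so r3c2 = 4.
Cage h has sum 15, leaving r3c3 = 5.
5 is placed in row 3, so r3c4 = 3.
Column 2 already has 4, so r4c2 = 3.
Row 4 now contains 3; hence r4c3 = 4.
3 is placed in column 4; hence r4c4 = 5.
Column 2 already has 3, which forces r5c2 = 2.
Column 3 already has 2, leaving r5c3 = 3.
Completed grid: 3 5 1 2 4 / 5 1 2 4 3 / 1 4 5 3 2 / 2 3 4 5 1 / 4 2 3 1 5.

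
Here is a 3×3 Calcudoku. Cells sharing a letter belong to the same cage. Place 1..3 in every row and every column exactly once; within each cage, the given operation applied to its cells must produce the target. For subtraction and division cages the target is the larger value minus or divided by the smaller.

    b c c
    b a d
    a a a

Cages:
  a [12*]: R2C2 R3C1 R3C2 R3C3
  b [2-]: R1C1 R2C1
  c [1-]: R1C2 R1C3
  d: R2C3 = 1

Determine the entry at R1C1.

The 4 cells of cage a must have product 12, leaving R2C2 = 2.
Cage d is given; hence R2C3 = 1.
Cage b's pair has difference 2, leaving R1C1 = 1.
Row 1 already has 1; hence R1C2 = 3.
Cage c needs two cells with difference 1; hence R1C3 = 2.
Row 2 already has 1, which forces R2C1 = 3.
Column 1 now contains 3, which forces R3C1 = 2.
Column 2 already has 3, so R3C2 = 1.
Column 3 now contains 2; hence R3C3 = 3.
Filled in: 1 3 2 / 3 2 1 / 2 1 3.

1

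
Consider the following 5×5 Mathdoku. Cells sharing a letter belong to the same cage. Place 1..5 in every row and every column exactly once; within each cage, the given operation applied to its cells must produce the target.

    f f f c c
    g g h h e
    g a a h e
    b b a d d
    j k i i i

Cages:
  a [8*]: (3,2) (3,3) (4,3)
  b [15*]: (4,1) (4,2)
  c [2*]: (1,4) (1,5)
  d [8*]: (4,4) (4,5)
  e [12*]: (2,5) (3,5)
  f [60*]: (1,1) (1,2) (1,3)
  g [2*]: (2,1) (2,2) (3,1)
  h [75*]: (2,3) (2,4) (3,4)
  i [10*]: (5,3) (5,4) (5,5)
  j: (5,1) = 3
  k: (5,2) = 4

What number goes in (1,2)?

5

The 3 cells of cage g must have product 2, which forces (2,1) = 2.
Cage g needs product 2, leaving (2,2) = 1.
The 3 cells of cage h must have product 75, which forces (2,3) = 5.
The 3 cells of cage h must have product 75; hence (2,4) = 3.
Row 2 already has 3, which forces (2,5) = 4.
Cage g has product 2, which forces (3,1) = 1.
The 3 cells of cage h must have product 75, so (3,4) = 5.
Column 5 already has 4, so (3,5) = 3.
Column 5 already has 4, leaving (4,5) = 2.
J is a freebie, leaving (5,1) = 3.
K is a freebie, so (5,2) = 4.
The two cells of cage c must have product 2, so (1,4) = 2.
Column 5 already has 2, leaving (1,5) = 1.
Column 2 already has 4, so (3,2) = 2.
Cage a needs product 8, which forces (3,3) = 4.
Column 1 already has 3, so (4,1) = 5.
Cage b's pair has product 15; hence (4,2) = 3.
Cage a needs product 8, which forces (4,3) = 1.
Row 4 now contains 2, which forces (4,4) = 4.
1 is placed in column 3, leaving (5,3) = 2.
2 is placed in column 4, leaving (5,4) = 1.
Cage i has product 10, which forces (5,5) = 5.
Column 1 already has 5, which forces (1,1) = 4.
Column 2 already has 3, which forces (1,2) = 5.
4 is placed in column 3, which forces (1,3) = 3.
Completed grid: 4 5 3 2 1 / 2 1 5 3 4 / 1 2 4 5 3 / 5 3 1 4 2 / 3 4 2 1 5.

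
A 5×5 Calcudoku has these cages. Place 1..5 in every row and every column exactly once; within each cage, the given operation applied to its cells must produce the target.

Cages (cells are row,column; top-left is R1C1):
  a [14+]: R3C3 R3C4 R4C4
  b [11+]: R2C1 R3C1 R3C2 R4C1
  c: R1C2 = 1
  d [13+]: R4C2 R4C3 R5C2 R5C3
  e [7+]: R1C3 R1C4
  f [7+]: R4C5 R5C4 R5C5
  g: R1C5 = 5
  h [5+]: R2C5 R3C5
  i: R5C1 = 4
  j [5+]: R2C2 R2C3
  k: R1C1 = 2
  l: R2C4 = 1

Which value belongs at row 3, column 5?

1

K is a freebie; hence R1C1 = 2.
C is a freebie, leaving R1C2 = 1.
Cage g is given, which forces R1C5 = 5.
Cage l is given; hence R2C4 = 1.
Cage a needs sum 14, so R3C3 = 5.
Cage a has sum 14; hence R3C4 = 4.
Cage a needs sum 14, so R4C4 = 5.
Cage i is given, which forces R5C1 = 4.
Cage e needs two cells with sum 7, leaving R1C3 = 4.
Column 4 already has 4, which forces R1C4 = 3.
The 4 cells of cage b must have sum 11, so R2C1 = 5.
Cage b has sum 11, which forces R3C2 = 2.
Cage d needs sum 13, so R5C2 = 5.
Column 4 already has 3; hence R5C4 = 2.
Column 2 now contains 2, leaving R2C2 = 3.
Cage j's pair has sum 5, which forces R2C3 = 2.
Row 2 already has 2, leaving R2C5 = 4.
Column 2 already has 3, which forces R4C2 = 4.
4 is placed in column 5, leaving R4C5 = 2.
Cage h needs two cells with sum 5, so R3C5 = 1.
Cage f needs sum 7; hence R5C5 = 3.
Row 3 now contains 1; hence R3C1 = 3.
Cage b has sum 11, which forces R4C1 = 1.
The 4 cells of cage d must have sum 13, so R4C3 = 3.
Row 5 now contains 3, so R5C3 = 1.
Completed grid: 2 1 4 3 5 / 5 3 2 1 4 / 3 2 5 4 1 / 1 4 3 5 2 / 4 5 1 2 3.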